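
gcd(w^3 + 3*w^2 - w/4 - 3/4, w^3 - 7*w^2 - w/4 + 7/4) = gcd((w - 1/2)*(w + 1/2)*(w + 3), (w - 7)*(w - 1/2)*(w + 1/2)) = w^2 - 1/4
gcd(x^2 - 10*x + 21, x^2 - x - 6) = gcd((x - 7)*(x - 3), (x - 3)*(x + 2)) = x - 3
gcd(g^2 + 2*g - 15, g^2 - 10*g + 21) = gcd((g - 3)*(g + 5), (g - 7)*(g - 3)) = g - 3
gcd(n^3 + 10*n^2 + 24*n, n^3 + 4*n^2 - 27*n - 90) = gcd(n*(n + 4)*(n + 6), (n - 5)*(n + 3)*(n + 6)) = n + 6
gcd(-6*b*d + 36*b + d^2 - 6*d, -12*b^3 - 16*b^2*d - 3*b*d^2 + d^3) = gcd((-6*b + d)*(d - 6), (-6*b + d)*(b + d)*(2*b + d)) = 6*b - d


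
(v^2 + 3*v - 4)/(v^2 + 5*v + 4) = (v - 1)/(v + 1)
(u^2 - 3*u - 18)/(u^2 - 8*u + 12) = (u + 3)/(u - 2)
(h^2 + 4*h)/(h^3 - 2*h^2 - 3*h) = (h + 4)/(h^2 - 2*h - 3)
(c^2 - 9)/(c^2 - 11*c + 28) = (c^2 - 9)/(c^2 - 11*c + 28)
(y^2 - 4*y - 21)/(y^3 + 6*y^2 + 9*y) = (y - 7)/(y*(y + 3))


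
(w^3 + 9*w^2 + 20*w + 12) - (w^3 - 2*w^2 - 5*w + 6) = 11*w^2 + 25*w + 6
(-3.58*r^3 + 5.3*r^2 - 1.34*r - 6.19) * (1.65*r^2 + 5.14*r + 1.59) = -5.907*r^5 - 9.6562*r^4 + 19.3388*r^3 - 8.6741*r^2 - 33.9472*r - 9.8421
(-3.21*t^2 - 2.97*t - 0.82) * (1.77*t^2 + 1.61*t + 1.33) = -5.6817*t^4 - 10.425*t^3 - 10.5024*t^2 - 5.2703*t - 1.0906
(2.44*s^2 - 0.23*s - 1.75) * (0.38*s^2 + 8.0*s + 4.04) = 0.9272*s^4 + 19.4326*s^3 + 7.3526*s^2 - 14.9292*s - 7.07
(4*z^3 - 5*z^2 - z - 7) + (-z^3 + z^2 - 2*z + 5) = 3*z^3 - 4*z^2 - 3*z - 2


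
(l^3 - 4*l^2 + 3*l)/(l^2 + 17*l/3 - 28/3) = 3*l*(l^2 - 4*l + 3)/(3*l^2 + 17*l - 28)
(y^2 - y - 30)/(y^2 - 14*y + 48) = (y + 5)/(y - 8)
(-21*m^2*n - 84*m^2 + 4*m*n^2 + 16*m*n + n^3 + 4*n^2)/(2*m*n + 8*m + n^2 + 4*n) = (-21*m^2 + 4*m*n + n^2)/(2*m + n)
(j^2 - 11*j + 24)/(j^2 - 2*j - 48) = (j - 3)/(j + 6)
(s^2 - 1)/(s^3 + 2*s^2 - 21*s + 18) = (s + 1)/(s^2 + 3*s - 18)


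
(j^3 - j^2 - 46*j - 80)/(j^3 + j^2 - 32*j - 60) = (j - 8)/(j - 6)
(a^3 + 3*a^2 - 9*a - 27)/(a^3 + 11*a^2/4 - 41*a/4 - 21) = 4*(a^2 + 6*a + 9)/(4*a^2 + 23*a + 28)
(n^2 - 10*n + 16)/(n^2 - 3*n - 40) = (n - 2)/(n + 5)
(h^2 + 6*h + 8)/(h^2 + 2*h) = (h + 4)/h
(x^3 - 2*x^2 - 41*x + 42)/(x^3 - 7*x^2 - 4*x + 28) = (x^2 + 5*x - 6)/(x^2 - 4)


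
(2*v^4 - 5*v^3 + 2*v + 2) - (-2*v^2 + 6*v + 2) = 2*v^4 - 5*v^3 + 2*v^2 - 4*v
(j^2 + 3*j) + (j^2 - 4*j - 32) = 2*j^2 - j - 32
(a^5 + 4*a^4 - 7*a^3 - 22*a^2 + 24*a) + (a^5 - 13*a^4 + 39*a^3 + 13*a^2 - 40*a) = 2*a^5 - 9*a^4 + 32*a^3 - 9*a^2 - 16*a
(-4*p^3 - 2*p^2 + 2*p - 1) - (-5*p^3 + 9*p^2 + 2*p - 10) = p^3 - 11*p^2 + 9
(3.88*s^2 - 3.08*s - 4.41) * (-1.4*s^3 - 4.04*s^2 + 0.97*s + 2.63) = -5.432*s^5 - 11.3632*s^4 + 22.3808*s^3 + 25.0332*s^2 - 12.3781*s - 11.5983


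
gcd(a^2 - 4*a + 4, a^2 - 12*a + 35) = 1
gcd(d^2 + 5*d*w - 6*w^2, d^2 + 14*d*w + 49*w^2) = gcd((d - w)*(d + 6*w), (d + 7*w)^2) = 1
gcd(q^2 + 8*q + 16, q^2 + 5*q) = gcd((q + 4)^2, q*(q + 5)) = 1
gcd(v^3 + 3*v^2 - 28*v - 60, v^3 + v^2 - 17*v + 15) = 1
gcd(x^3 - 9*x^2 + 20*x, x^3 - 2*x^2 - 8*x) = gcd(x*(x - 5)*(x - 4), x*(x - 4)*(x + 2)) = x^2 - 4*x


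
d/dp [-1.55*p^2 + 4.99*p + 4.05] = 4.99 - 3.1*p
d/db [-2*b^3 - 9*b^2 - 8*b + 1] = -6*b^2 - 18*b - 8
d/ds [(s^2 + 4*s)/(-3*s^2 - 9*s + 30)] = (s^2 + 20*s + 40)/(3*(s^4 + 6*s^3 - 11*s^2 - 60*s + 100))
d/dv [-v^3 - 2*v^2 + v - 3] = -3*v^2 - 4*v + 1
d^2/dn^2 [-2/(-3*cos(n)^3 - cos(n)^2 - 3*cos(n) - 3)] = 2*((21*cos(n) + 8*cos(2*n) + 27*cos(3*n))*(3*cos(n)^3 + cos(n)^2 + 3*cos(n) + 3)/4 + 2*(9*cos(n)^2 + 2*cos(n) + 3)^2*sin(n)^2)/(3*cos(n)^3 + cos(n)^2 + 3*cos(n) + 3)^3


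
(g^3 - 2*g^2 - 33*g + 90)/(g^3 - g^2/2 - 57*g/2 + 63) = 2*(g - 5)/(2*g - 7)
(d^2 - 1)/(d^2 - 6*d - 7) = (d - 1)/(d - 7)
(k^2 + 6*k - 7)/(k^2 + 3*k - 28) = (k - 1)/(k - 4)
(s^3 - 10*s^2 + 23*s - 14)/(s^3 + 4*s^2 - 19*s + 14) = (s - 7)/(s + 7)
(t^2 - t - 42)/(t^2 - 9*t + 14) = (t + 6)/(t - 2)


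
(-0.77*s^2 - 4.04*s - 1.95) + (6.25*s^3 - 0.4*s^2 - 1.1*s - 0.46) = 6.25*s^3 - 1.17*s^2 - 5.14*s - 2.41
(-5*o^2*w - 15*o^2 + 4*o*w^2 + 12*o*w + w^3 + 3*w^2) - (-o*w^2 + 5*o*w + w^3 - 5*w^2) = -5*o^2*w - 15*o^2 + 5*o*w^2 + 7*o*w + 8*w^2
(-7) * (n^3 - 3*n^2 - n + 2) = -7*n^3 + 21*n^2 + 7*n - 14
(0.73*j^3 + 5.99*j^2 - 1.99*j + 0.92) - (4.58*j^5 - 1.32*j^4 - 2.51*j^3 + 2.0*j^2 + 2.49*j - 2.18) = -4.58*j^5 + 1.32*j^4 + 3.24*j^3 + 3.99*j^2 - 4.48*j + 3.1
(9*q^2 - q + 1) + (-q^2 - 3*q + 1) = 8*q^2 - 4*q + 2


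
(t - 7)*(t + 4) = t^2 - 3*t - 28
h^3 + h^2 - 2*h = h*(h - 1)*(h + 2)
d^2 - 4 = (d - 2)*(d + 2)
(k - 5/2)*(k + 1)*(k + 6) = k^3 + 9*k^2/2 - 23*k/2 - 15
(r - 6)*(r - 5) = r^2 - 11*r + 30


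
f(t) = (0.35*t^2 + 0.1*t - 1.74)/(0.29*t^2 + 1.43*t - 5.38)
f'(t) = (-0.58*t - 1.43)*(0.35*t^2 + 0.1*t - 1.74)/(0.29*t^2 + 1.43*t - 5.38)^2 + (0.7*t + 0.1)/(0.29*t^2 + 1.43*t - 5.38)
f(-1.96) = 0.08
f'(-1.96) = 0.18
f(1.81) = 0.22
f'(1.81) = -0.44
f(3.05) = 1.08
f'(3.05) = -0.73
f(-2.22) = 0.03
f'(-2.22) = 0.20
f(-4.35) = -0.73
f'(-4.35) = 0.61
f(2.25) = -0.37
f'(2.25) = -3.87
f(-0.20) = 0.31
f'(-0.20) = 0.08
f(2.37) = -1.28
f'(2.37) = -14.77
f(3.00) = 1.12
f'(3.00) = -0.90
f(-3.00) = -0.16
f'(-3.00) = 0.29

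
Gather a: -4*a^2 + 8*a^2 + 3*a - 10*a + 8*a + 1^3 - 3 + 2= 4*a^2 + a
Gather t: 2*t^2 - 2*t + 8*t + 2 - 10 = 2*t^2 + 6*t - 8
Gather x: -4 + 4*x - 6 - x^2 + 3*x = -x^2 + 7*x - 10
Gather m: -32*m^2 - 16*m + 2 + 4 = -32*m^2 - 16*m + 6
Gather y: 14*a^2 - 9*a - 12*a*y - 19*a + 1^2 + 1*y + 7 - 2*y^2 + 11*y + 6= 14*a^2 - 28*a - 2*y^2 + y*(12 - 12*a) + 14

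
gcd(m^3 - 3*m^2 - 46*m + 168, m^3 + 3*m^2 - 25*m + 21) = m + 7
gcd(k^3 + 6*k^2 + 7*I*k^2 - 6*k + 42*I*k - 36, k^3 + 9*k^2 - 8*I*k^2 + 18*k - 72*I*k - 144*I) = k + 6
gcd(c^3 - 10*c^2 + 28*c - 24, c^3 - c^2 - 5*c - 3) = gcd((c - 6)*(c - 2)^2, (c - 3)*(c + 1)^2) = 1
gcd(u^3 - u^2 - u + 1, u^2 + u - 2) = u - 1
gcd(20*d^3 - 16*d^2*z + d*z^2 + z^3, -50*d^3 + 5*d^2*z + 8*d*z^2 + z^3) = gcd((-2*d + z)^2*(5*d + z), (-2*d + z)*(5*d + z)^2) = -10*d^2 + 3*d*z + z^2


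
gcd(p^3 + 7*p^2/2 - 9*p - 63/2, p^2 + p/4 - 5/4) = 1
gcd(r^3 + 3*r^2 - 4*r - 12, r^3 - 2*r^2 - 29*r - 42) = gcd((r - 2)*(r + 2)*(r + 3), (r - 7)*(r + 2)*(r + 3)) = r^2 + 5*r + 6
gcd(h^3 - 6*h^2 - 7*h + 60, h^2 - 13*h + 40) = h - 5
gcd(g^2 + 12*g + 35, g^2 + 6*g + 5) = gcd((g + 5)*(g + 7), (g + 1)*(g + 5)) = g + 5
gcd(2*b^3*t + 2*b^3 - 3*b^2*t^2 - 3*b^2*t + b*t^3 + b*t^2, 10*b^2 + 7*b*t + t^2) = 1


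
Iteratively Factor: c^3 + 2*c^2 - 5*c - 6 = (c - 2)*(c^2 + 4*c + 3) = (c - 2)*(c + 1)*(c + 3)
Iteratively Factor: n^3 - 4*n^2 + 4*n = (n - 2)*(n^2 - 2*n) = n*(n - 2)*(n - 2)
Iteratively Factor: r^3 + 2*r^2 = (r + 2)*(r^2) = r*(r + 2)*(r)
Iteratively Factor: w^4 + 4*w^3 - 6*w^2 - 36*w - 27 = (w + 3)*(w^3 + w^2 - 9*w - 9) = (w + 3)^2*(w^2 - 2*w - 3) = (w + 1)*(w + 3)^2*(w - 3)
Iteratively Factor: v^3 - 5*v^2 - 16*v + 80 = (v - 4)*(v^2 - v - 20) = (v - 5)*(v - 4)*(v + 4)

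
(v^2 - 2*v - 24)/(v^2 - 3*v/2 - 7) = 2*(-v^2 + 2*v + 24)/(-2*v^2 + 3*v + 14)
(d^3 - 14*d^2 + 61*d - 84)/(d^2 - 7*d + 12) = d - 7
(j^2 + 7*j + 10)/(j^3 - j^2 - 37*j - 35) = (j + 2)/(j^2 - 6*j - 7)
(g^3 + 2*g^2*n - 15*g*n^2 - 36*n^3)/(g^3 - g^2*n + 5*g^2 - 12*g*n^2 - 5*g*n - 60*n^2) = (g + 3*n)/(g + 5)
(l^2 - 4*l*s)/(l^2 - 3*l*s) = (l - 4*s)/(l - 3*s)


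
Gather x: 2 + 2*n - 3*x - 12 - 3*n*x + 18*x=2*n + x*(15 - 3*n) - 10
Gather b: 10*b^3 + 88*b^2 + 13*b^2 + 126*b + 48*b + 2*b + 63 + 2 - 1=10*b^3 + 101*b^2 + 176*b + 64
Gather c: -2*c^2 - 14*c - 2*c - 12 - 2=-2*c^2 - 16*c - 14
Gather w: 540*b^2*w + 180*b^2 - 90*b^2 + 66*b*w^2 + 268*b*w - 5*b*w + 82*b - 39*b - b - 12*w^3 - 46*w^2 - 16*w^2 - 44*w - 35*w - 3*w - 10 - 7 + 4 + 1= 90*b^2 + 42*b - 12*w^3 + w^2*(66*b - 62) + w*(540*b^2 + 263*b - 82) - 12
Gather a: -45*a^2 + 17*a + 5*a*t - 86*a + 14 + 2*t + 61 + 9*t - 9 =-45*a^2 + a*(5*t - 69) + 11*t + 66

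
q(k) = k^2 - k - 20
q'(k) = 2*k - 1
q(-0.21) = -19.75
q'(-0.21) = -1.42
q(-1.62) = -15.76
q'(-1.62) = -4.24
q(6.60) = 16.96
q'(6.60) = 12.20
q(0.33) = -20.22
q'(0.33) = -0.34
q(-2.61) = -10.58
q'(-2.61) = -6.22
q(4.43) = -4.81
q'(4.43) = 7.86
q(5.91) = 9.02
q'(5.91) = 10.82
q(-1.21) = -17.33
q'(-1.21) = -3.42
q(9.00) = 52.00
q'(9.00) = 17.00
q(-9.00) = 70.00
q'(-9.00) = -19.00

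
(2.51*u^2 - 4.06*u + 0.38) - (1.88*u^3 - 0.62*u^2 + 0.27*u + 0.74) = -1.88*u^3 + 3.13*u^2 - 4.33*u - 0.36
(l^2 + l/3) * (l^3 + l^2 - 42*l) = l^5 + 4*l^4/3 - 125*l^3/3 - 14*l^2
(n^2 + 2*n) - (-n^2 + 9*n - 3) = 2*n^2 - 7*n + 3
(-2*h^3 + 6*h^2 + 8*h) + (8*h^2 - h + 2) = -2*h^3 + 14*h^2 + 7*h + 2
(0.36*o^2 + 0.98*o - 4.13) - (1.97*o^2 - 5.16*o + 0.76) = -1.61*o^2 + 6.14*o - 4.89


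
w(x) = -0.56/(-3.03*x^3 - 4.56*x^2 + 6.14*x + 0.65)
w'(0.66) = -0.63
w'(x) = -0.56*(9.09*x^2 + 9.12*x - 6.14)/(-3.03*x^3 - 4.56*x^2 + 6.14*x + 0.65)^2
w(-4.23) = -0.00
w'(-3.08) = -0.04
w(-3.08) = -0.02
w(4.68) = 0.00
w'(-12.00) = -0.00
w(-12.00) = -0.00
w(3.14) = 0.00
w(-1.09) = 0.07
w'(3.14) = -0.00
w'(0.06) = 3.11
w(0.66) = -0.30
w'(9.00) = -0.00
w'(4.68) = -0.00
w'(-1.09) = 0.05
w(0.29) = -0.28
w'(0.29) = 0.39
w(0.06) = -0.56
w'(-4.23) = -0.00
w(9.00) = 0.00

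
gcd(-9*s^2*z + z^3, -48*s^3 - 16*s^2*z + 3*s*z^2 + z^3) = 3*s + z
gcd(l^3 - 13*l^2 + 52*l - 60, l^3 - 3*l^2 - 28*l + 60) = l^2 - 8*l + 12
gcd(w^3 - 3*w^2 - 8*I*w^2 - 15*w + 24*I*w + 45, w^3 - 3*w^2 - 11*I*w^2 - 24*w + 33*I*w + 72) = w^2 + w*(-3 - 3*I) + 9*I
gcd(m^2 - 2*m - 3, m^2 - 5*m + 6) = m - 3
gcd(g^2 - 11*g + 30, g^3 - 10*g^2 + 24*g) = g - 6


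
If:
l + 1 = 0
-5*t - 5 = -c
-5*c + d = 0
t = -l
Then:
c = 10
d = 50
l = -1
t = 1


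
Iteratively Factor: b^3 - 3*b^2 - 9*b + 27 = (b + 3)*(b^2 - 6*b + 9) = (b - 3)*(b + 3)*(b - 3)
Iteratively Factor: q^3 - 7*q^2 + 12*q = (q)*(q^2 - 7*q + 12) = q*(q - 4)*(q - 3)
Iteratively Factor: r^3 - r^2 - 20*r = (r + 4)*(r^2 - 5*r) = r*(r + 4)*(r - 5)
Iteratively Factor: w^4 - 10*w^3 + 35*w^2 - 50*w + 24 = (w - 2)*(w^3 - 8*w^2 + 19*w - 12) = (w - 2)*(w - 1)*(w^2 - 7*w + 12) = (w - 4)*(w - 2)*(w - 1)*(w - 3)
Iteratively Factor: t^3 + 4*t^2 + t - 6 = (t + 3)*(t^2 + t - 2) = (t - 1)*(t + 3)*(t + 2)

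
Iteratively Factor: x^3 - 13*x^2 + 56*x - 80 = (x - 5)*(x^2 - 8*x + 16) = (x - 5)*(x - 4)*(x - 4)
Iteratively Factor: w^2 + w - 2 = (w + 2)*(w - 1)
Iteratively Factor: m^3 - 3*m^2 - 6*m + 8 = (m - 1)*(m^2 - 2*m - 8) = (m - 1)*(m + 2)*(m - 4)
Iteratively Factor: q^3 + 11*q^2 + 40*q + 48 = (q + 4)*(q^2 + 7*q + 12) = (q + 3)*(q + 4)*(q + 4)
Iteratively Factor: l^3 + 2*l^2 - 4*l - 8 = (l + 2)*(l^2 - 4) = (l - 2)*(l + 2)*(l + 2)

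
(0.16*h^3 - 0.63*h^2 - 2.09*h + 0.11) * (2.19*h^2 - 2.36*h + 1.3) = 0.3504*h^5 - 1.7573*h^4 - 2.8823*h^3 + 4.3543*h^2 - 2.9766*h + 0.143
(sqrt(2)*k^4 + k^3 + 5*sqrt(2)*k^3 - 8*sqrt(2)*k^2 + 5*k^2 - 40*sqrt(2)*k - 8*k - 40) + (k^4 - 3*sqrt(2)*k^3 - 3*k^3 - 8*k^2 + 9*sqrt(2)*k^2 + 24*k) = k^4 + sqrt(2)*k^4 - 2*k^3 + 2*sqrt(2)*k^3 - 3*k^2 + sqrt(2)*k^2 - 40*sqrt(2)*k + 16*k - 40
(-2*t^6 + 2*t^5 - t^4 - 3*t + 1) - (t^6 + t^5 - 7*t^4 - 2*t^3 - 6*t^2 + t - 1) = -3*t^6 + t^5 + 6*t^4 + 2*t^3 + 6*t^2 - 4*t + 2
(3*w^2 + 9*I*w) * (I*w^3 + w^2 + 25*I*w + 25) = 3*I*w^5 - 6*w^4 + 84*I*w^3 - 150*w^2 + 225*I*w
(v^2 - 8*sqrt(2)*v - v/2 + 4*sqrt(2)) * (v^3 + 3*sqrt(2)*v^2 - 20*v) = v^5 - 5*sqrt(2)*v^4 - v^4/2 - 68*v^3 + 5*sqrt(2)*v^3/2 + 34*v^2 + 160*sqrt(2)*v^2 - 80*sqrt(2)*v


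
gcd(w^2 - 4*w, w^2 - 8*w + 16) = w - 4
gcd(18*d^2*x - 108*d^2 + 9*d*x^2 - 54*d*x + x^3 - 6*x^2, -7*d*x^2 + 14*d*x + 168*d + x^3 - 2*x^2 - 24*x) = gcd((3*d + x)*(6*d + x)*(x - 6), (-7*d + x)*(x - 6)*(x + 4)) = x - 6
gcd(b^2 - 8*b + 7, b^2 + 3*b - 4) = b - 1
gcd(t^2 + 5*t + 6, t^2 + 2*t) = t + 2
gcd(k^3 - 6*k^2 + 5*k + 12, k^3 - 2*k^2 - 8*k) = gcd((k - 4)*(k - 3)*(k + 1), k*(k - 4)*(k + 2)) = k - 4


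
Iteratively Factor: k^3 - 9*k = (k - 3)*(k^2 + 3*k) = (k - 3)*(k + 3)*(k)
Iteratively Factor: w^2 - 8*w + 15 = (w - 3)*(w - 5)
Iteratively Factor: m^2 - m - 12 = (m - 4)*(m + 3)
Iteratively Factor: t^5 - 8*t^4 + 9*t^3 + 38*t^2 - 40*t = (t - 5)*(t^4 - 3*t^3 - 6*t^2 + 8*t) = t*(t - 5)*(t^3 - 3*t^2 - 6*t + 8) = t*(t - 5)*(t - 4)*(t^2 + t - 2) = t*(t - 5)*(t - 4)*(t - 1)*(t + 2)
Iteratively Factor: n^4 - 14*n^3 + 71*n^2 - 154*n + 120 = (n - 3)*(n^3 - 11*n^2 + 38*n - 40) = (n - 4)*(n - 3)*(n^2 - 7*n + 10) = (n - 5)*(n - 4)*(n - 3)*(n - 2)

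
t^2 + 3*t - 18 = (t - 3)*(t + 6)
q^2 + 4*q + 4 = (q + 2)^2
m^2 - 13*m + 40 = (m - 8)*(m - 5)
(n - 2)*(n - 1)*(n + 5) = n^3 + 2*n^2 - 13*n + 10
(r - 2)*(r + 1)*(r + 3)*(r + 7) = r^4 + 9*r^3 + 9*r^2 - 41*r - 42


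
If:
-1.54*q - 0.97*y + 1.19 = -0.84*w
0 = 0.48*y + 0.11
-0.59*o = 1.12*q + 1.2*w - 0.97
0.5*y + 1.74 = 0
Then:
No Solution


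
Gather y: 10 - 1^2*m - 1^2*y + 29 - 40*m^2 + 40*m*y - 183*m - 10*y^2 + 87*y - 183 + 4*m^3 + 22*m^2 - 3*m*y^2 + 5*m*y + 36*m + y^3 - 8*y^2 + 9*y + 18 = 4*m^3 - 18*m^2 - 148*m + y^3 + y^2*(-3*m - 18) + y*(45*m + 95) - 126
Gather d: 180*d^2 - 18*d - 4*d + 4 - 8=180*d^2 - 22*d - 4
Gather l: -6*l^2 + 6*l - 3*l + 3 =-6*l^2 + 3*l + 3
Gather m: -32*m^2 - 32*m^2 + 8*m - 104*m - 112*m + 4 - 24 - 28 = -64*m^2 - 208*m - 48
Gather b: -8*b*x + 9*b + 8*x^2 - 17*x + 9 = b*(9 - 8*x) + 8*x^2 - 17*x + 9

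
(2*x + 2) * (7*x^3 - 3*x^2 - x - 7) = 14*x^4 + 8*x^3 - 8*x^2 - 16*x - 14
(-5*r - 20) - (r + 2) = -6*r - 22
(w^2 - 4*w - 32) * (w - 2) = w^3 - 6*w^2 - 24*w + 64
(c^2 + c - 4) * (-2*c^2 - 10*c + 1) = -2*c^4 - 12*c^3 - c^2 + 41*c - 4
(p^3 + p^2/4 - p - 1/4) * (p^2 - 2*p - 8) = p^5 - 7*p^4/4 - 19*p^3/2 - p^2/4 + 17*p/2 + 2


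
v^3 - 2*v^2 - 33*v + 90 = (v - 5)*(v - 3)*(v + 6)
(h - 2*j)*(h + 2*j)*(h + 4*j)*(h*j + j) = h^4*j + 4*h^3*j^2 + h^3*j - 4*h^2*j^3 + 4*h^2*j^2 - 16*h*j^4 - 4*h*j^3 - 16*j^4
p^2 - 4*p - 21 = (p - 7)*(p + 3)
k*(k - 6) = k^2 - 6*k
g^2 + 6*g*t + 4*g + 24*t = (g + 4)*(g + 6*t)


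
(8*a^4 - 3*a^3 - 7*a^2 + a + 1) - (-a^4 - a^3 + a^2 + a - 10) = 9*a^4 - 2*a^3 - 8*a^2 + 11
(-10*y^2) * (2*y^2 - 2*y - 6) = -20*y^4 + 20*y^3 + 60*y^2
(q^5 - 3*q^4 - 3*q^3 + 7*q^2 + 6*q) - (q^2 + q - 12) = q^5 - 3*q^4 - 3*q^3 + 6*q^2 + 5*q + 12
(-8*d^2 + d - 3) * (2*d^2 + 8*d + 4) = -16*d^4 - 62*d^3 - 30*d^2 - 20*d - 12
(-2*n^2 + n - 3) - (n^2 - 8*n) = -3*n^2 + 9*n - 3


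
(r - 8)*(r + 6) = r^2 - 2*r - 48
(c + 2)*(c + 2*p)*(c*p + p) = c^3*p + 2*c^2*p^2 + 3*c^2*p + 6*c*p^2 + 2*c*p + 4*p^2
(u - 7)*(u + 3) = u^2 - 4*u - 21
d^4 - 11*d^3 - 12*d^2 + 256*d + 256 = (d - 8)^2*(d + 1)*(d + 4)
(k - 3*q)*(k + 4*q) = k^2 + k*q - 12*q^2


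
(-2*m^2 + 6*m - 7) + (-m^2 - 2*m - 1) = -3*m^2 + 4*m - 8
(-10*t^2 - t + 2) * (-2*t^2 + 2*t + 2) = 20*t^4 - 18*t^3 - 26*t^2 + 2*t + 4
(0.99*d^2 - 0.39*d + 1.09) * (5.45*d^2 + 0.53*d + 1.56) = 5.3955*d^4 - 1.6008*d^3 + 7.2782*d^2 - 0.0306999999999999*d + 1.7004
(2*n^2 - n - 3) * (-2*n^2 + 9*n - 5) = -4*n^4 + 20*n^3 - 13*n^2 - 22*n + 15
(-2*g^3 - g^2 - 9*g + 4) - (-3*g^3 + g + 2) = g^3 - g^2 - 10*g + 2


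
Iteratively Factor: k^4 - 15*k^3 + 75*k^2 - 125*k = (k - 5)*(k^3 - 10*k^2 + 25*k) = (k - 5)^2*(k^2 - 5*k) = (k - 5)^3*(k)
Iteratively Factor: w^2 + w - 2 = (w - 1)*(w + 2)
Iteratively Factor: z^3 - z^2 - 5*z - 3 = (z + 1)*(z^2 - 2*z - 3) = (z - 3)*(z + 1)*(z + 1)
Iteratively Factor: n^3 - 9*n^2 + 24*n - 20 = (n - 2)*(n^2 - 7*n + 10) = (n - 5)*(n - 2)*(n - 2)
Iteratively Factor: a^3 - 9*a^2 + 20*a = (a)*(a^2 - 9*a + 20) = a*(a - 5)*(a - 4)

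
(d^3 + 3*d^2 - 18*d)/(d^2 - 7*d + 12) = d*(d + 6)/(d - 4)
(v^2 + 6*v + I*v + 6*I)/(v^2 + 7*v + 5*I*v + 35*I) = (v^2 + v*(6 + I) + 6*I)/(v^2 + v*(7 + 5*I) + 35*I)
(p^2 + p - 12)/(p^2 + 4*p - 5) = (p^2 + p - 12)/(p^2 + 4*p - 5)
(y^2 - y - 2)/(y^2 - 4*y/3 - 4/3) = 3*(y + 1)/(3*y + 2)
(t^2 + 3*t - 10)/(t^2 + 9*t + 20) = (t - 2)/(t + 4)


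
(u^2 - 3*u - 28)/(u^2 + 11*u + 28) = (u - 7)/(u + 7)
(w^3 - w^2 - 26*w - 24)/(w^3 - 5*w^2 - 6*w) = (w + 4)/w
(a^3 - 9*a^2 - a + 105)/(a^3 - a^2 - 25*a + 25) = (a^2 - 4*a - 21)/(a^2 + 4*a - 5)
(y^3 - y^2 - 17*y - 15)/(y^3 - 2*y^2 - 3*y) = (y^2 - 2*y - 15)/(y*(y - 3))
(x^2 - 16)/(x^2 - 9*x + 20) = (x + 4)/(x - 5)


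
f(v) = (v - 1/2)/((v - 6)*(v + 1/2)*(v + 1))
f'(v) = -(v - 1/2)/((v - 6)*(v + 1/2)*(v + 1)^2) - (v - 1/2)/((v - 6)*(v + 1/2)^2*(v + 1)) + 1/((v - 6)*(v + 1/2)*(v + 1)) - (v - 1/2)/((v - 6)^2*(v + 1/2)*(v + 1))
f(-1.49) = 0.55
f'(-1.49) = 1.47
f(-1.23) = 1.43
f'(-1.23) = 7.52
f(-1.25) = 1.29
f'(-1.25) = 6.31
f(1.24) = -0.04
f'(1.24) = -0.02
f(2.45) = -0.05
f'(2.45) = -0.01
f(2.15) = -0.05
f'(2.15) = -0.01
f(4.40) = -0.09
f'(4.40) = -0.05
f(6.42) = 0.27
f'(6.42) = -0.68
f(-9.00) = 0.01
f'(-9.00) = 0.00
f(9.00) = 0.03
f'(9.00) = -0.01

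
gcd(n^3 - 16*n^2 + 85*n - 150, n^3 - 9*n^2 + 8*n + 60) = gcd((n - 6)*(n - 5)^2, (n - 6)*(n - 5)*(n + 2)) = n^2 - 11*n + 30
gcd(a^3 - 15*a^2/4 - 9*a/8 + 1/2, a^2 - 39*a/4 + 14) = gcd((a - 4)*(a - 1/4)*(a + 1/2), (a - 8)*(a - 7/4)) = 1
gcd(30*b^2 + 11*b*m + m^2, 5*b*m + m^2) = 5*b + m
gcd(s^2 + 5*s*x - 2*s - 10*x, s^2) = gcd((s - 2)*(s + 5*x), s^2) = 1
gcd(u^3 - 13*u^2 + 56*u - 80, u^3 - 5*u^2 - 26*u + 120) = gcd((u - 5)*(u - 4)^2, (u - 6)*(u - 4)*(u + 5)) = u - 4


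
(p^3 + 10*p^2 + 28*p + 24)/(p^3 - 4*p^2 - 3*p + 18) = (p^2 + 8*p + 12)/(p^2 - 6*p + 9)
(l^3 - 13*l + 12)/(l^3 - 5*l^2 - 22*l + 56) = (l^2 - 4*l + 3)/(l^2 - 9*l + 14)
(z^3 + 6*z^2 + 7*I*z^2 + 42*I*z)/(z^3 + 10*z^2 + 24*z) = (z + 7*I)/(z + 4)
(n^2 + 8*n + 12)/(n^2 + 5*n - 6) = (n + 2)/(n - 1)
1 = 1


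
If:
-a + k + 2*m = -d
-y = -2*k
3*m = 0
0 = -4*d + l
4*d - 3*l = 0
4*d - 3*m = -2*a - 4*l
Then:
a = 0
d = 0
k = 0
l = 0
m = 0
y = 0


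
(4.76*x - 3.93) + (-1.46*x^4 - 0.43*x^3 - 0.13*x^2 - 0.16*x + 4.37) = -1.46*x^4 - 0.43*x^3 - 0.13*x^2 + 4.6*x + 0.44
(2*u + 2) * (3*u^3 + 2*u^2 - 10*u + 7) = 6*u^4 + 10*u^3 - 16*u^2 - 6*u + 14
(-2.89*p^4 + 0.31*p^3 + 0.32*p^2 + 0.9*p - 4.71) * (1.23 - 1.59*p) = 4.5951*p^5 - 4.0476*p^4 - 0.1275*p^3 - 1.0374*p^2 + 8.5959*p - 5.7933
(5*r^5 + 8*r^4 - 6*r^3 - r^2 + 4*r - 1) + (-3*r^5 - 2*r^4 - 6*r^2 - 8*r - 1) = 2*r^5 + 6*r^4 - 6*r^3 - 7*r^2 - 4*r - 2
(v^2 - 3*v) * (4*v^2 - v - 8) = 4*v^4 - 13*v^3 - 5*v^2 + 24*v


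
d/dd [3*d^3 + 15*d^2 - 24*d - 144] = 9*d^2 + 30*d - 24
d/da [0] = 0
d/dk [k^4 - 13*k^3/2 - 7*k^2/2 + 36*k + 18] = 4*k^3 - 39*k^2/2 - 7*k + 36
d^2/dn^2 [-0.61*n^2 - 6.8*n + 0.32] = -1.22000000000000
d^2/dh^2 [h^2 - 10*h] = 2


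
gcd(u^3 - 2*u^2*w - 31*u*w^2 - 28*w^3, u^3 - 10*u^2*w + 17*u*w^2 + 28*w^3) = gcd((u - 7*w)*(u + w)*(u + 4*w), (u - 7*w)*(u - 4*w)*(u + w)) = u^2 - 6*u*w - 7*w^2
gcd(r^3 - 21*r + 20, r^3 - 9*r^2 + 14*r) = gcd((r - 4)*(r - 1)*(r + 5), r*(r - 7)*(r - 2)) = 1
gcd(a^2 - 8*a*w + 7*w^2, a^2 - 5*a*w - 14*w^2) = -a + 7*w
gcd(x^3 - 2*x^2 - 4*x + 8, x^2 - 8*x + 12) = x - 2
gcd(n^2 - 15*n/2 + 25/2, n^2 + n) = 1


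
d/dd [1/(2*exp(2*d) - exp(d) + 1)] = (1 - 4*exp(d))*exp(d)/(2*exp(2*d) - exp(d) + 1)^2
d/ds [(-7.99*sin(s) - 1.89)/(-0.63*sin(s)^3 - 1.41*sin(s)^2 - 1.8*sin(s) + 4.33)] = (-12.88035*sin(s) + 2.51685*sin(3*s) + 7.419*cos(2*s) - 45.4177)*cos(s)/(0.63*sin(s)^3 + 1.41*sin(s)^2 + 1.8*sin(s) - 4.33)^2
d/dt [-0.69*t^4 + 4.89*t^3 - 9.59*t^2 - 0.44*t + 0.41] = -2.76*t^3 + 14.67*t^2 - 19.18*t - 0.44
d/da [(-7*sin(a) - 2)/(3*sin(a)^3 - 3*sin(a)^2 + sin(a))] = (42*sin(a)^3 - 3*sin(a)^2 - 12*sin(a) + 2)*cos(a)/((3*sin(a)^2 - 3*sin(a) + 1)^2*sin(a)^2)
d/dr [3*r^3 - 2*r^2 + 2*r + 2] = 9*r^2 - 4*r + 2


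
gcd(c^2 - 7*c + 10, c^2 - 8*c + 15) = c - 5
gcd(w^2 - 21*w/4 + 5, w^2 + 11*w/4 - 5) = w - 5/4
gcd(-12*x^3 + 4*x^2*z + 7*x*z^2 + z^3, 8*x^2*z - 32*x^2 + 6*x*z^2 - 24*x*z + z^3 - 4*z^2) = 2*x + z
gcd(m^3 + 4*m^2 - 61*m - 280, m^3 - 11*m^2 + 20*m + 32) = m - 8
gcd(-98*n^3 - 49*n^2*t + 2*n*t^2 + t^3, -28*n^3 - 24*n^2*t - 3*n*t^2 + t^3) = -14*n^2 - 5*n*t + t^2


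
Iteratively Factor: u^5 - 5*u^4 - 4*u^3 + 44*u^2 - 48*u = (u)*(u^4 - 5*u^3 - 4*u^2 + 44*u - 48) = u*(u - 2)*(u^3 - 3*u^2 - 10*u + 24) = u*(u - 2)^2*(u^2 - u - 12) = u*(u - 4)*(u - 2)^2*(u + 3)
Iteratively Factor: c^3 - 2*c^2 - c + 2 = (c - 1)*(c^2 - c - 2) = (c - 1)*(c + 1)*(c - 2)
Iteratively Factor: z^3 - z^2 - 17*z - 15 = (z - 5)*(z^2 + 4*z + 3) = (z - 5)*(z + 3)*(z + 1)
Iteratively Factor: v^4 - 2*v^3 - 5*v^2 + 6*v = (v - 1)*(v^3 - v^2 - 6*v) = (v - 1)*(v + 2)*(v^2 - 3*v) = v*(v - 1)*(v + 2)*(v - 3)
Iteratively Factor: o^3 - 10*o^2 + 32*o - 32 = (o - 4)*(o^2 - 6*o + 8) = (o - 4)^2*(o - 2)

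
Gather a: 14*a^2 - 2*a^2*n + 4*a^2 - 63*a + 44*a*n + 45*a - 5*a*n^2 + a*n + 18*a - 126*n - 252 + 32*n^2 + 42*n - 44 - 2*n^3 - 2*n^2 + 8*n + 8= a^2*(18 - 2*n) + a*(-5*n^2 + 45*n) - 2*n^3 + 30*n^2 - 76*n - 288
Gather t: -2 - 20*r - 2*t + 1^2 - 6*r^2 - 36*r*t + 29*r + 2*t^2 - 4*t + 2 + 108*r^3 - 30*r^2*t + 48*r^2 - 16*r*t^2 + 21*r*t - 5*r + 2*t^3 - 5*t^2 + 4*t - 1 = 108*r^3 + 42*r^2 + 4*r + 2*t^3 + t^2*(-16*r - 3) + t*(-30*r^2 - 15*r - 2)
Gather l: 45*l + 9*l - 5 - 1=54*l - 6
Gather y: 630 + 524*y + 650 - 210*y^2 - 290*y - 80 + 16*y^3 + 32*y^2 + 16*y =16*y^3 - 178*y^2 + 250*y + 1200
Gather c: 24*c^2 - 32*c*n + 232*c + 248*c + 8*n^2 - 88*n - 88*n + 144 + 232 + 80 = 24*c^2 + c*(480 - 32*n) + 8*n^2 - 176*n + 456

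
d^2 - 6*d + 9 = (d - 3)^2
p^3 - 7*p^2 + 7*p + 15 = (p - 5)*(p - 3)*(p + 1)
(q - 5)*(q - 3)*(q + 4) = q^3 - 4*q^2 - 17*q + 60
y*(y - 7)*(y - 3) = y^3 - 10*y^2 + 21*y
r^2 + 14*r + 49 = (r + 7)^2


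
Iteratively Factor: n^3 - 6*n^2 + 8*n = (n - 4)*(n^2 - 2*n) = n*(n - 4)*(n - 2)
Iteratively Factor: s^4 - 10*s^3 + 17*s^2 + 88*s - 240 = (s + 3)*(s^3 - 13*s^2 + 56*s - 80) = (s - 4)*(s + 3)*(s^2 - 9*s + 20) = (s - 4)^2*(s + 3)*(s - 5)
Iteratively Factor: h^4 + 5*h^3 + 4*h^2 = (h + 4)*(h^3 + h^2) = (h + 1)*(h + 4)*(h^2) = h*(h + 1)*(h + 4)*(h)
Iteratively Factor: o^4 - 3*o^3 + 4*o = (o - 2)*(o^3 - o^2 - 2*o) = o*(o - 2)*(o^2 - o - 2) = o*(o - 2)*(o + 1)*(o - 2)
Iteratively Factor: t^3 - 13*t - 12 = (t - 4)*(t^2 + 4*t + 3) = (t - 4)*(t + 3)*(t + 1)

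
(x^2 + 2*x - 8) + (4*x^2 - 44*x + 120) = 5*x^2 - 42*x + 112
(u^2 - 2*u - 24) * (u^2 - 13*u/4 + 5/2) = u^4 - 21*u^3/4 - 15*u^2 + 73*u - 60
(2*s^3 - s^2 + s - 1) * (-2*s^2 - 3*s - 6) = -4*s^5 - 4*s^4 - 11*s^3 + 5*s^2 - 3*s + 6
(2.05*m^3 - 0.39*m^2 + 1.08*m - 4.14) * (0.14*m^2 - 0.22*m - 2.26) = 0.287*m^5 - 0.5056*m^4 - 4.396*m^3 + 0.0642*m^2 - 1.53*m + 9.3564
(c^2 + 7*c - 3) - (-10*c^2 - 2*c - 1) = 11*c^2 + 9*c - 2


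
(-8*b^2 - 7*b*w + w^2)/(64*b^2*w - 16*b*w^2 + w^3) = (b + w)/(w*(-8*b + w))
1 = 1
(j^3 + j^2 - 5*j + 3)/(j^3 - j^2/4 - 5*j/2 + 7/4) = 4*(j + 3)/(4*j + 7)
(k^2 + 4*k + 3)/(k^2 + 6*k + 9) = (k + 1)/(k + 3)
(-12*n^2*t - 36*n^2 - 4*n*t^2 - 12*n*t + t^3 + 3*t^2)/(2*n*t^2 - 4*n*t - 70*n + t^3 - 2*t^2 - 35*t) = (-6*n*t - 18*n + t^2 + 3*t)/(t^2 - 2*t - 35)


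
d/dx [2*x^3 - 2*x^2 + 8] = 2*x*(3*x - 2)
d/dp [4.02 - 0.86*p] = -0.860000000000000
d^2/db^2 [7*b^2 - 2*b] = 14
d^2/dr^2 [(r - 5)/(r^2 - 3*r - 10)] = 2/(r^3 + 6*r^2 + 12*r + 8)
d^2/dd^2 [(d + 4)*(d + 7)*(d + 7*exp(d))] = 7*d^2*exp(d) + 105*d*exp(d) + 6*d + 364*exp(d) + 22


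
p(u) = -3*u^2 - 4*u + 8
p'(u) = -6*u - 4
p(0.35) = 6.23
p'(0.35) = -6.10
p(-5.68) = -66.07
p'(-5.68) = 30.08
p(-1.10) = 8.77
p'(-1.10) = 2.60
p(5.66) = -110.75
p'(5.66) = -37.96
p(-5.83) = -70.65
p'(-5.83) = 30.98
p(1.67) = -7.05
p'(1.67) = -14.02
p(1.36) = -2.99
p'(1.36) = -12.16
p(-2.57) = -1.53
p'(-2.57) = 11.42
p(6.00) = -124.00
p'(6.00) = -40.00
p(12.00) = -472.00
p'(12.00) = -76.00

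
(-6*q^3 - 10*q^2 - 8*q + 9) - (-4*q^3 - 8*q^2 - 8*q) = -2*q^3 - 2*q^2 + 9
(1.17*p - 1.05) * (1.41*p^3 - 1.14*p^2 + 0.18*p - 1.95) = 1.6497*p^4 - 2.8143*p^3 + 1.4076*p^2 - 2.4705*p + 2.0475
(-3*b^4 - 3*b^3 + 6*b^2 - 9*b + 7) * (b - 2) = -3*b^5 + 3*b^4 + 12*b^3 - 21*b^2 + 25*b - 14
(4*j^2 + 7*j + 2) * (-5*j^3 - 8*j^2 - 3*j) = -20*j^5 - 67*j^4 - 78*j^3 - 37*j^2 - 6*j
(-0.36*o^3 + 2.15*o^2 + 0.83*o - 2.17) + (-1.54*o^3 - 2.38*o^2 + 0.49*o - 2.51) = -1.9*o^3 - 0.23*o^2 + 1.32*o - 4.68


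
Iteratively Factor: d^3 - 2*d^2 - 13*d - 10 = (d + 1)*(d^2 - 3*d - 10) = (d + 1)*(d + 2)*(d - 5)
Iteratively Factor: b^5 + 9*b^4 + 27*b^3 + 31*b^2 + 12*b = (b + 4)*(b^4 + 5*b^3 + 7*b^2 + 3*b) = (b + 3)*(b + 4)*(b^3 + 2*b^2 + b) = b*(b + 3)*(b + 4)*(b^2 + 2*b + 1) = b*(b + 1)*(b + 3)*(b + 4)*(b + 1)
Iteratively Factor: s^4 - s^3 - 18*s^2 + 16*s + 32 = (s + 1)*(s^3 - 2*s^2 - 16*s + 32) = (s - 2)*(s + 1)*(s^2 - 16) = (s - 2)*(s + 1)*(s + 4)*(s - 4)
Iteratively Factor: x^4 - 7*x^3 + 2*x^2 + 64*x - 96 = (x - 4)*(x^3 - 3*x^2 - 10*x + 24) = (x - 4)*(x - 2)*(x^2 - x - 12) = (x - 4)*(x - 2)*(x + 3)*(x - 4)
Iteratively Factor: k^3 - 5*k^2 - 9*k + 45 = (k - 3)*(k^2 - 2*k - 15) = (k - 3)*(k + 3)*(k - 5)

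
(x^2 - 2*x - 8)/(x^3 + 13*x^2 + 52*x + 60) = (x - 4)/(x^2 + 11*x + 30)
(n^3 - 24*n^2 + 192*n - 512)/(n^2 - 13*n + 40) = (n^2 - 16*n + 64)/(n - 5)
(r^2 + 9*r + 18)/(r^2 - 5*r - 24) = (r + 6)/(r - 8)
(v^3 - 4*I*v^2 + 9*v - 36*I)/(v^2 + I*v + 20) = (v^2 + 9)/(v + 5*I)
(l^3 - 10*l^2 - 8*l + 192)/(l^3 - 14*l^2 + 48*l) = (l + 4)/l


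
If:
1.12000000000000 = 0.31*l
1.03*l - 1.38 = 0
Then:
No Solution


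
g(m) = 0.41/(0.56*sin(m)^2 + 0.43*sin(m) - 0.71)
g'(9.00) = 1.74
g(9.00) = -0.94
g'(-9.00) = -0.02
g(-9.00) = -0.52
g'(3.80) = -0.14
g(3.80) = -0.54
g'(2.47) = 7.11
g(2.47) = -1.82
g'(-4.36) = 6.00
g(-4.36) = 2.19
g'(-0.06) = -0.28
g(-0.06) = -0.56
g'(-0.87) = 0.22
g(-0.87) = -0.58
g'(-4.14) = 136.88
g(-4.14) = 8.69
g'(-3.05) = 0.24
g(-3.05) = -0.55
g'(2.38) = 16.61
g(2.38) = -2.80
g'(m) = 0.41*(-1.12*sin(m)*cos(m) - 0.43*cos(m))/(0.56*sin(m)^2 + 0.43*sin(m) - 0.71)^2 = -(0.4592*sin(m) + 0.1763)*cos(m)/(0.56*sin(m)^2 + 0.43*sin(m) - 0.71)^2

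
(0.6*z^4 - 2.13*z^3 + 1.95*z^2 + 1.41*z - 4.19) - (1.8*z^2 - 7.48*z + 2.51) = 0.6*z^4 - 2.13*z^3 + 0.15*z^2 + 8.89*z - 6.7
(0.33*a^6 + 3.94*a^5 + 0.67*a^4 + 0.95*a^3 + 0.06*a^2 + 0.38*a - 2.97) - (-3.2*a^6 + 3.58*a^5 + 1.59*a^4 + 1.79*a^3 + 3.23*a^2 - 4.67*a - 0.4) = 3.53*a^6 + 0.36*a^5 - 0.92*a^4 - 0.84*a^3 - 3.17*a^2 + 5.05*a - 2.57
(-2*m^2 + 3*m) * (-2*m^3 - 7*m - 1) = 4*m^5 - 6*m^4 + 14*m^3 - 19*m^2 - 3*m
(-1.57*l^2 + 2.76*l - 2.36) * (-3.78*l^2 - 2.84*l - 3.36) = 5.9346*l^4 - 5.974*l^3 + 6.3576*l^2 - 2.5712*l + 7.9296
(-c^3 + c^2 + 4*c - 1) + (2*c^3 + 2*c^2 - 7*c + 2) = c^3 + 3*c^2 - 3*c + 1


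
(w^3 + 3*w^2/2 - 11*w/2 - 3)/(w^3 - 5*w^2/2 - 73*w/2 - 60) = (2*w^2 - 3*w - 2)/(2*w^2 - 11*w - 40)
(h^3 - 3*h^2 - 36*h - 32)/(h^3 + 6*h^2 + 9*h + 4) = (h - 8)/(h + 1)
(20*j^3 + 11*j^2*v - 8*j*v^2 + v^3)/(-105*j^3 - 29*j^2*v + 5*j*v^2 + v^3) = (-4*j^2 - 3*j*v + v^2)/(21*j^2 + 10*j*v + v^2)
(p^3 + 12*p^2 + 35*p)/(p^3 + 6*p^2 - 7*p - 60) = p*(p + 7)/(p^2 + p - 12)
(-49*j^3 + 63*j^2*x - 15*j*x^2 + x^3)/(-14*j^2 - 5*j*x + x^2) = (7*j^2 - 8*j*x + x^2)/(2*j + x)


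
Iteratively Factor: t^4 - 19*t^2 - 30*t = (t + 3)*(t^3 - 3*t^2 - 10*t) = (t + 2)*(t + 3)*(t^2 - 5*t) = t*(t + 2)*(t + 3)*(t - 5)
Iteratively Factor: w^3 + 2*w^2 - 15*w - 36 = (w + 3)*(w^2 - w - 12) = (w - 4)*(w + 3)*(w + 3)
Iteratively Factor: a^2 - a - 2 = (a - 2)*(a + 1)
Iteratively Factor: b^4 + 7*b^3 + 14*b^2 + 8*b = (b)*(b^3 + 7*b^2 + 14*b + 8) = b*(b + 1)*(b^2 + 6*b + 8) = b*(b + 1)*(b + 4)*(b + 2)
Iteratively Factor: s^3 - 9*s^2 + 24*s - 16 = (s - 1)*(s^2 - 8*s + 16) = (s - 4)*(s - 1)*(s - 4)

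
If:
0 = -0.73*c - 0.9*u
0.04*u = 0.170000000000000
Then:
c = -5.24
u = 4.25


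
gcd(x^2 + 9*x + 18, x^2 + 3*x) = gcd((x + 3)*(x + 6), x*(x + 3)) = x + 3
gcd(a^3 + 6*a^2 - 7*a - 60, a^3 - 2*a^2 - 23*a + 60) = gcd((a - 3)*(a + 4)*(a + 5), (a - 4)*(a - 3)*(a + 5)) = a^2 + 2*a - 15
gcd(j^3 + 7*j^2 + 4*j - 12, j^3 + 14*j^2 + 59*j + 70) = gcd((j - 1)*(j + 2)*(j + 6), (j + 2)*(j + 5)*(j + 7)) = j + 2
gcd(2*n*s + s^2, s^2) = s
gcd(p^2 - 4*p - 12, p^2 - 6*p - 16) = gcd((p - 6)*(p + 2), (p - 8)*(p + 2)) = p + 2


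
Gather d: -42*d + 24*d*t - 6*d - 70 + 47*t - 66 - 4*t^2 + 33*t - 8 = d*(24*t - 48) - 4*t^2 + 80*t - 144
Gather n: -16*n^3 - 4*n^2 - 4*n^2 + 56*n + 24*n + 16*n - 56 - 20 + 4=-16*n^3 - 8*n^2 + 96*n - 72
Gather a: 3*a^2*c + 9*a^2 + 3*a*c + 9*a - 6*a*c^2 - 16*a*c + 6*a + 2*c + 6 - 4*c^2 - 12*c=a^2*(3*c + 9) + a*(-6*c^2 - 13*c + 15) - 4*c^2 - 10*c + 6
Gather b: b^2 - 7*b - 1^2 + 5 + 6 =b^2 - 7*b + 10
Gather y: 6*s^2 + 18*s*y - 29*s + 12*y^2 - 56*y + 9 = 6*s^2 - 29*s + 12*y^2 + y*(18*s - 56) + 9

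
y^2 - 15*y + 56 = (y - 8)*(y - 7)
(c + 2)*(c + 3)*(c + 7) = c^3 + 12*c^2 + 41*c + 42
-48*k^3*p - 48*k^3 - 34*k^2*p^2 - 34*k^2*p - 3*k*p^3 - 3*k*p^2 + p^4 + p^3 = (-8*k + p)*(2*k + p)*(3*k + p)*(p + 1)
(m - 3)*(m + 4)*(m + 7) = m^3 + 8*m^2 - 5*m - 84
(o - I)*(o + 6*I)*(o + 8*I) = o^3 + 13*I*o^2 - 34*o + 48*I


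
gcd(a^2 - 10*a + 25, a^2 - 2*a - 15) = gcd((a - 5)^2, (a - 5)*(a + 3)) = a - 5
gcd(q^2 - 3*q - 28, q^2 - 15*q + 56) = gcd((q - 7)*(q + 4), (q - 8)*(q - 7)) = q - 7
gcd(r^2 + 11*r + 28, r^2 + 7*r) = r + 7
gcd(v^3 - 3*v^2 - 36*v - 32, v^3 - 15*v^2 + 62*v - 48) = v - 8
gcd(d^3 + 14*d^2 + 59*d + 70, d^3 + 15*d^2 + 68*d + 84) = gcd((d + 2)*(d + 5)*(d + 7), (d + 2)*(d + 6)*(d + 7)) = d^2 + 9*d + 14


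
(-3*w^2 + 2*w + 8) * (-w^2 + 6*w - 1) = 3*w^4 - 20*w^3 + 7*w^2 + 46*w - 8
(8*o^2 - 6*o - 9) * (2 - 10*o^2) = -80*o^4 + 60*o^3 + 106*o^2 - 12*o - 18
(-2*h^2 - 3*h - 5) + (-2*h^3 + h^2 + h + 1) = -2*h^3 - h^2 - 2*h - 4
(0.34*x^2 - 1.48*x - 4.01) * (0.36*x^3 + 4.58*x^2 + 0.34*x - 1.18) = 0.1224*x^5 + 1.0244*x^4 - 8.1064*x^3 - 19.2702*x^2 + 0.383*x + 4.7318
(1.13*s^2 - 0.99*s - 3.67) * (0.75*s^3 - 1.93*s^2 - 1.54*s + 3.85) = 0.8475*s^5 - 2.9234*s^4 - 2.582*s^3 + 12.9582*s^2 + 1.8403*s - 14.1295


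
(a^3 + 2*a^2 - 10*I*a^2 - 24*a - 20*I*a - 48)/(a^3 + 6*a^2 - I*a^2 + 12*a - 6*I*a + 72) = (a^2 + a*(2 - 6*I) - 12*I)/(a^2 + a*(6 + 3*I) + 18*I)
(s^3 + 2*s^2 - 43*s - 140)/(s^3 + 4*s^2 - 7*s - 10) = (s^2 - 3*s - 28)/(s^2 - s - 2)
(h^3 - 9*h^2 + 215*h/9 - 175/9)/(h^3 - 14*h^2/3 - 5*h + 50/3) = (h - 7/3)/(h + 2)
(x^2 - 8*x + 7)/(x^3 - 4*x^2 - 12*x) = (-x^2 + 8*x - 7)/(x*(-x^2 + 4*x + 12))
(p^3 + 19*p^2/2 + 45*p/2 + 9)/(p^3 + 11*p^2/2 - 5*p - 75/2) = (2*p^2 + 13*p + 6)/(2*p^2 + 5*p - 25)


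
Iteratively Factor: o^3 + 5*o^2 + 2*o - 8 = (o + 4)*(o^2 + o - 2) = (o + 2)*(o + 4)*(o - 1)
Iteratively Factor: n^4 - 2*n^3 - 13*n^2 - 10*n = (n - 5)*(n^3 + 3*n^2 + 2*n) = n*(n - 5)*(n^2 + 3*n + 2) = n*(n - 5)*(n + 1)*(n + 2)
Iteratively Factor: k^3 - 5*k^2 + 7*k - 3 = (k - 3)*(k^2 - 2*k + 1) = (k - 3)*(k - 1)*(k - 1)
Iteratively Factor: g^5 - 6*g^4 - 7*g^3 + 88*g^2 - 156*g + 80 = (g - 2)*(g^4 - 4*g^3 - 15*g^2 + 58*g - 40) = (g - 5)*(g - 2)*(g^3 + g^2 - 10*g + 8) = (g - 5)*(g - 2)^2*(g^2 + 3*g - 4) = (g - 5)*(g - 2)^2*(g - 1)*(g + 4)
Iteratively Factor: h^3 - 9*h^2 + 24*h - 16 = (h - 1)*(h^2 - 8*h + 16) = (h - 4)*(h - 1)*(h - 4)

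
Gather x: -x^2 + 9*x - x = -x^2 + 8*x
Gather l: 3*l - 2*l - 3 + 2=l - 1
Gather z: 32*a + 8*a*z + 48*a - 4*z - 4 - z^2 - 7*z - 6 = 80*a - z^2 + z*(8*a - 11) - 10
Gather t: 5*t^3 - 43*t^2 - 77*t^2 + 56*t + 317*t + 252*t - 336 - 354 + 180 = 5*t^3 - 120*t^2 + 625*t - 510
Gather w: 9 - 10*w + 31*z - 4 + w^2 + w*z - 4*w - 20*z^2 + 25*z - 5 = w^2 + w*(z - 14) - 20*z^2 + 56*z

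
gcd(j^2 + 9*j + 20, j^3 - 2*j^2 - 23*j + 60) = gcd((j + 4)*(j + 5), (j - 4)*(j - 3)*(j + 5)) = j + 5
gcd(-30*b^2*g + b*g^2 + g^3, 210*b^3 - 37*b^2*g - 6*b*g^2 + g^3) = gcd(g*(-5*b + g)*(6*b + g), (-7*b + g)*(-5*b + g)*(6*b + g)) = 30*b^2 - b*g - g^2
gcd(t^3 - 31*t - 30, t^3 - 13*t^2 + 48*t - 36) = t - 6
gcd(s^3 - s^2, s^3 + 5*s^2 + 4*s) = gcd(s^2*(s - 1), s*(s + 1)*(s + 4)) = s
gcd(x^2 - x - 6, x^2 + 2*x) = x + 2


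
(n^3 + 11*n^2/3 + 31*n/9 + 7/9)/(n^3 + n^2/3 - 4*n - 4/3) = (3*n^2 + 10*n + 7)/(3*(n^2 - 4))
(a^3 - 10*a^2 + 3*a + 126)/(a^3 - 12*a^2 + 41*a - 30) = (a^2 - 4*a - 21)/(a^2 - 6*a + 5)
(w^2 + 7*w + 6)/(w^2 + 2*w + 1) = (w + 6)/(w + 1)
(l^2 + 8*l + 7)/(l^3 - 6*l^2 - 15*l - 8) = (l + 7)/(l^2 - 7*l - 8)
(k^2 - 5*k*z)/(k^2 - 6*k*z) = (k - 5*z)/(k - 6*z)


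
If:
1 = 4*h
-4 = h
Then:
No Solution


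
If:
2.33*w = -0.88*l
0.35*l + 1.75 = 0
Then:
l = -5.00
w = 1.89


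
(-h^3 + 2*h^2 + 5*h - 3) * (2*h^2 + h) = -2*h^5 + 3*h^4 + 12*h^3 - h^2 - 3*h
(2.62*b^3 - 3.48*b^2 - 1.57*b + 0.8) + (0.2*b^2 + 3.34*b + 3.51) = 2.62*b^3 - 3.28*b^2 + 1.77*b + 4.31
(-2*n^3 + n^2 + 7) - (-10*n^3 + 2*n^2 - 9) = 8*n^3 - n^2 + 16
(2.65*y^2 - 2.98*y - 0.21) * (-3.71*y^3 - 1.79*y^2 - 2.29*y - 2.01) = -9.8315*y^5 + 6.3123*y^4 + 0.0447999999999995*y^3 + 1.8736*y^2 + 6.4707*y + 0.4221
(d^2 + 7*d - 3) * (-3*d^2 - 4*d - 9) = -3*d^4 - 25*d^3 - 28*d^2 - 51*d + 27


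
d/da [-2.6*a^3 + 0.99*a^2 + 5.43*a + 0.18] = -7.8*a^2 + 1.98*a + 5.43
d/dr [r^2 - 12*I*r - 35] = 2*r - 12*I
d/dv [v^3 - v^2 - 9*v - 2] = 3*v^2 - 2*v - 9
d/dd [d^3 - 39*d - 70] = 3*d^2 - 39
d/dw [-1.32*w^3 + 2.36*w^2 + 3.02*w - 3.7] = -3.96*w^2 + 4.72*w + 3.02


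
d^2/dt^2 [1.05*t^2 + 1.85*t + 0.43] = 2.10000000000000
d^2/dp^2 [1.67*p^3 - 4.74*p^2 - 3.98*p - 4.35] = 10.02*p - 9.48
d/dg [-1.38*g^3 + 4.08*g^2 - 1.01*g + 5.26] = -4.14*g^2 + 8.16*g - 1.01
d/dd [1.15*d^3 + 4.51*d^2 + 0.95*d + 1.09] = 3.45*d^2 + 9.02*d + 0.95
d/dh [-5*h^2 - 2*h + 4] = -10*h - 2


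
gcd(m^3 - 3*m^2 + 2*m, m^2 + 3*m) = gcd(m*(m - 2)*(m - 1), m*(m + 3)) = m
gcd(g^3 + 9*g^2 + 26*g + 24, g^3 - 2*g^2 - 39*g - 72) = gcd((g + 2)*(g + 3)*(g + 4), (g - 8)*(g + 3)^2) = g + 3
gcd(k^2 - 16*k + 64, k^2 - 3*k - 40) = k - 8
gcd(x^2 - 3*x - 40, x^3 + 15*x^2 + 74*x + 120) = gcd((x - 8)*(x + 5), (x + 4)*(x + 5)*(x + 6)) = x + 5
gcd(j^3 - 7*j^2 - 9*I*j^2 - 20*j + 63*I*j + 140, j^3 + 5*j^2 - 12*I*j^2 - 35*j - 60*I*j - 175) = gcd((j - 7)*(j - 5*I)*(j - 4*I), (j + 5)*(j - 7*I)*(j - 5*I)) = j - 5*I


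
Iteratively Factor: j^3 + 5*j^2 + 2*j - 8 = (j + 4)*(j^2 + j - 2) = (j + 2)*(j + 4)*(j - 1)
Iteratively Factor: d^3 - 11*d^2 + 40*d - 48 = (d - 3)*(d^2 - 8*d + 16) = (d - 4)*(d - 3)*(d - 4)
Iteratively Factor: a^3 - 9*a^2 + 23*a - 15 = (a - 5)*(a^2 - 4*a + 3) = (a - 5)*(a - 3)*(a - 1)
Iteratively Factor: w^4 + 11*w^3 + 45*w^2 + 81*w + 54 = (w + 3)*(w^3 + 8*w^2 + 21*w + 18) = (w + 3)^2*(w^2 + 5*w + 6) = (w + 3)^3*(w + 2)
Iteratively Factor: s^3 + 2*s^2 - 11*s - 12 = (s + 4)*(s^2 - 2*s - 3) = (s - 3)*(s + 4)*(s + 1)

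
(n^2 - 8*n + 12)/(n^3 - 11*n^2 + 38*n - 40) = (n - 6)/(n^2 - 9*n + 20)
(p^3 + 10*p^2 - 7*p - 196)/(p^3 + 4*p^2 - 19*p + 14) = (p^2 + 3*p - 28)/(p^2 - 3*p + 2)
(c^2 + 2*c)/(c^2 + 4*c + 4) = c/(c + 2)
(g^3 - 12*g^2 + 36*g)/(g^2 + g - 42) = g*(g - 6)/(g + 7)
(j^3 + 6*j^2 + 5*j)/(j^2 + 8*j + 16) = j*(j^2 + 6*j + 5)/(j^2 + 8*j + 16)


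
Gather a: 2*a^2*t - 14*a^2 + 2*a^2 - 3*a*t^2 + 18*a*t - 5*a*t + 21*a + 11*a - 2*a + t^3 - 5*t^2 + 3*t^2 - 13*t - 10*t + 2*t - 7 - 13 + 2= a^2*(2*t - 12) + a*(-3*t^2 + 13*t + 30) + t^3 - 2*t^2 - 21*t - 18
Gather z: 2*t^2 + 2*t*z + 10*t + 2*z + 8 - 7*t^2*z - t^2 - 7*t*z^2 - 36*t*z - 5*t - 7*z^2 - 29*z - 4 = t^2 + 5*t + z^2*(-7*t - 7) + z*(-7*t^2 - 34*t - 27) + 4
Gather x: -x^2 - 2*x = -x^2 - 2*x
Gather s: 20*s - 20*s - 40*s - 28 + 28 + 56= 56 - 40*s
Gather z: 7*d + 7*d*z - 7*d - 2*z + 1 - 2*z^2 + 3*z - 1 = -2*z^2 + z*(7*d + 1)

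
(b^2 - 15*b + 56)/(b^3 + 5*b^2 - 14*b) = (b^2 - 15*b + 56)/(b*(b^2 + 5*b - 14))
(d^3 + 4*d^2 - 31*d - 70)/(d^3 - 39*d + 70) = (d + 2)/(d - 2)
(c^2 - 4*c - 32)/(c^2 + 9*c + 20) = (c - 8)/(c + 5)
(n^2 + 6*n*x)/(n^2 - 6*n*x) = (n + 6*x)/(n - 6*x)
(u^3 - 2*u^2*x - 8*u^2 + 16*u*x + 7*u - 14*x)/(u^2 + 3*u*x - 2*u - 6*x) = (u^3 - 2*u^2*x - 8*u^2 + 16*u*x + 7*u - 14*x)/(u^2 + 3*u*x - 2*u - 6*x)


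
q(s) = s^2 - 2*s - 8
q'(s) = 2*s - 2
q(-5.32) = 30.94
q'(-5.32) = -12.64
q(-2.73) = 4.91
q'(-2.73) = -7.46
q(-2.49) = 3.18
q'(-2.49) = -6.98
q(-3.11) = 7.89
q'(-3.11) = -8.22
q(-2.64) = 4.25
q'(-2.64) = -7.28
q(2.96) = -5.16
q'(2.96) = 3.92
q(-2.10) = 0.61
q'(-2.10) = -6.20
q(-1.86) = -0.82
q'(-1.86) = -5.72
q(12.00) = 112.00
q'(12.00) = 22.00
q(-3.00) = 7.00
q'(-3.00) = -8.00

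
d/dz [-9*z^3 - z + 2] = -27*z^2 - 1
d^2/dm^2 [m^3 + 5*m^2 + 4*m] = 6*m + 10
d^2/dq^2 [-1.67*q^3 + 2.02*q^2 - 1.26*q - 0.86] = 4.04 - 10.02*q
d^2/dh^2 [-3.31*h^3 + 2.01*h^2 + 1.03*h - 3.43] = 4.02 - 19.86*h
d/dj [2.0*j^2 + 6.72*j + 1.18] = 4.0*j + 6.72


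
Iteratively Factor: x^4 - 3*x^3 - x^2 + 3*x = (x + 1)*(x^3 - 4*x^2 + 3*x) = x*(x + 1)*(x^2 - 4*x + 3) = x*(x - 3)*(x + 1)*(x - 1)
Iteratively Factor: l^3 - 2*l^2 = (l)*(l^2 - 2*l) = l*(l - 2)*(l)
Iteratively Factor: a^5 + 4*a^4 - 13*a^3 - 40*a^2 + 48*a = (a)*(a^4 + 4*a^3 - 13*a^2 - 40*a + 48) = a*(a + 4)*(a^3 - 13*a + 12) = a*(a - 1)*(a + 4)*(a^2 + a - 12) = a*(a - 3)*(a - 1)*(a + 4)*(a + 4)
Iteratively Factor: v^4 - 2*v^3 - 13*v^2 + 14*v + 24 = (v + 3)*(v^3 - 5*v^2 + 2*v + 8) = (v + 1)*(v + 3)*(v^2 - 6*v + 8) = (v - 4)*(v + 1)*(v + 3)*(v - 2)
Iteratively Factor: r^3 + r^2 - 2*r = (r - 1)*(r^2 + 2*r) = r*(r - 1)*(r + 2)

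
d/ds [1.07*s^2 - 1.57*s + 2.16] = 2.14*s - 1.57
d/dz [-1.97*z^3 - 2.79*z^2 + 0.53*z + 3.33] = -5.91*z^2 - 5.58*z + 0.53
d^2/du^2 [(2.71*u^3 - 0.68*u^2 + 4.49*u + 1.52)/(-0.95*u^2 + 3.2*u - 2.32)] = (-1.06581410364015e-14*u^5 + 1.4210854715202e-14*u^4 - 47.52517*u^3 + 103.49112*u^2 - 0.417263999999996*u - 83.776896)/(0.857375*u^6 - 8.664*u^5 + 35.4654*u^4 - 75.0848*u^3 + 86.61024*u^2 - 51.67104*u + 12.487168)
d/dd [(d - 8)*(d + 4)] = 2*d - 4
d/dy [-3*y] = -3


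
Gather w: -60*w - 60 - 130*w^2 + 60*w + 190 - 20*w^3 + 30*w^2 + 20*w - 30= -20*w^3 - 100*w^2 + 20*w + 100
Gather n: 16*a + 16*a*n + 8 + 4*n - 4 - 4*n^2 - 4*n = 16*a*n + 16*a - 4*n^2 + 4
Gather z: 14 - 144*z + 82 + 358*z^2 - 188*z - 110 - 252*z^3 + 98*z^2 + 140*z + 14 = -252*z^3 + 456*z^2 - 192*z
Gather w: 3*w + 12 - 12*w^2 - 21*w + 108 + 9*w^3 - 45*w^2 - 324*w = 9*w^3 - 57*w^2 - 342*w + 120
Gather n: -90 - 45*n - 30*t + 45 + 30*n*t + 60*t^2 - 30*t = n*(30*t - 45) + 60*t^2 - 60*t - 45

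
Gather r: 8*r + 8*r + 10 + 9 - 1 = 16*r + 18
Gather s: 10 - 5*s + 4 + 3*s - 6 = 8 - 2*s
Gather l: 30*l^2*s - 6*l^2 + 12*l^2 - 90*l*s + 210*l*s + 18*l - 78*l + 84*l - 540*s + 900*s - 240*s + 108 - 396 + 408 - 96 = l^2*(30*s + 6) + l*(120*s + 24) + 120*s + 24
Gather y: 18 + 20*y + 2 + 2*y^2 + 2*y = 2*y^2 + 22*y + 20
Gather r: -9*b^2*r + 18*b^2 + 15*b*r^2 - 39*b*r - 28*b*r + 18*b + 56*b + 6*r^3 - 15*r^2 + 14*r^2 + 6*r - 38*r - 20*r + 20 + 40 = 18*b^2 + 74*b + 6*r^3 + r^2*(15*b - 1) + r*(-9*b^2 - 67*b - 52) + 60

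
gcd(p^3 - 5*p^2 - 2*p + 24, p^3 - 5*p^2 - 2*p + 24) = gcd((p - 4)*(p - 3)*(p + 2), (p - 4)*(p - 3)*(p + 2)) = p^3 - 5*p^2 - 2*p + 24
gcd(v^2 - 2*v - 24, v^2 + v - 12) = v + 4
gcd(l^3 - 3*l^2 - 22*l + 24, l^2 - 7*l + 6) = l^2 - 7*l + 6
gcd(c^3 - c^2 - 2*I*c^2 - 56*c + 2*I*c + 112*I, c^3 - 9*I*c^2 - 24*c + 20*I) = c - 2*I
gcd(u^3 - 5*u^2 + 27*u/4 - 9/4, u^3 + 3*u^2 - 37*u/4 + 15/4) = u^2 - 2*u + 3/4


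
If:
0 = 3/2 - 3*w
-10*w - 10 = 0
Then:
No Solution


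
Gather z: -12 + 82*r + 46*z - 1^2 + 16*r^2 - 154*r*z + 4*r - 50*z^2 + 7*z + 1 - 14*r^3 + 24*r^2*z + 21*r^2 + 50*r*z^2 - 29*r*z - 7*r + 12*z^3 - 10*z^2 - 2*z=-14*r^3 + 37*r^2 + 79*r + 12*z^3 + z^2*(50*r - 60) + z*(24*r^2 - 183*r + 51) - 12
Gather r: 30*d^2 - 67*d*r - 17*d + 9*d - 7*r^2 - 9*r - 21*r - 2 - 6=30*d^2 - 8*d - 7*r^2 + r*(-67*d - 30) - 8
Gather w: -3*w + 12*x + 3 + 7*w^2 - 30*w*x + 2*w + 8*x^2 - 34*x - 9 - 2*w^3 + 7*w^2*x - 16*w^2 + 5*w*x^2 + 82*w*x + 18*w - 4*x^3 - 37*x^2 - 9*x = -2*w^3 + w^2*(7*x - 9) + w*(5*x^2 + 52*x + 17) - 4*x^3 - 29*x^2 - 31*x - 6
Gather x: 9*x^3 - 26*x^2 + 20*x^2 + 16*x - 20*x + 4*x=9*x^3 - 6*x^2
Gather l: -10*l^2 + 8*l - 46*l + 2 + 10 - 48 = -10*l^2 - 38*l - 36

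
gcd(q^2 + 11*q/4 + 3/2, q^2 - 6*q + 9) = 1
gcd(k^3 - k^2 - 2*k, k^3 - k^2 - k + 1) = k + 1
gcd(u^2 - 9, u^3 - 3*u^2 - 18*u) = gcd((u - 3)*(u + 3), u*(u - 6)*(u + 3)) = u + 3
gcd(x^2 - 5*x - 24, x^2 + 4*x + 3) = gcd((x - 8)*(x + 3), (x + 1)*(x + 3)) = x + 3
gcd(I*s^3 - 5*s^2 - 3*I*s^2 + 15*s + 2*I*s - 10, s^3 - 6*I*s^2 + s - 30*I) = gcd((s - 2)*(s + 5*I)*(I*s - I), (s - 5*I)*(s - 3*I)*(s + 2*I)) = 1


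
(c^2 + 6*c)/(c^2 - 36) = c/(c - 6)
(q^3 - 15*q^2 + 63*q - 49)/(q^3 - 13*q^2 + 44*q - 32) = (q^2 - 14*q + 49)/(q^2 - 12*q + 32)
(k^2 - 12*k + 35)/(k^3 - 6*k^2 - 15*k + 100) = (k - 7)/(k^2 - k - 20)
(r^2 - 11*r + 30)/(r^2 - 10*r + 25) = (r - 6)/(r - 5)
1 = 1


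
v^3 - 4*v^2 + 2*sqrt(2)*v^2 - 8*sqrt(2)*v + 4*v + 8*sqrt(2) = (v - 2)^2*(v + 2*sqrt(2))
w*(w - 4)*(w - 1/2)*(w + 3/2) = w^4 - 3*w^3 - 19*w^2/4 + 3*w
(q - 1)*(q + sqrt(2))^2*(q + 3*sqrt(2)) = q^4 - q^3 + 5*sqrt(2)*q^3 - 5*sqrt(2)*q^2 + 14*q^2 - 14*q + 6*sqrt(2)*q - 6*sqrt(2)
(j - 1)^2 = j^2 - 2*j + 1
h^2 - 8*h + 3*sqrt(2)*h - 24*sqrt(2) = (h - 8)*(h + 3*sqrt(2))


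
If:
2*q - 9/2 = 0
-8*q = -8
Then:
No Solution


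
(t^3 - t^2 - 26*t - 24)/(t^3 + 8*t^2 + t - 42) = (t^3 - t^2 - 26*t - 24)/(t^3 + 8*t^2 + t - 42)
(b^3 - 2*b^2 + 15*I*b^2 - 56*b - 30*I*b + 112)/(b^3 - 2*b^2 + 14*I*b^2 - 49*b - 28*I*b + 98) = (b + 8*I)/(b + 7*I)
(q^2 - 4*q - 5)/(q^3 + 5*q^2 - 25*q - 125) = (q + 1)/(q^2 + 10*q + 25)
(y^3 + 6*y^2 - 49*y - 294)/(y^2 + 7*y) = y - 1 - 42/y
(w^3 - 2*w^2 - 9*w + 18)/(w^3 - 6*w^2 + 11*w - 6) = (w + 3)/(w - 1)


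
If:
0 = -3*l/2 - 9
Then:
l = -6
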